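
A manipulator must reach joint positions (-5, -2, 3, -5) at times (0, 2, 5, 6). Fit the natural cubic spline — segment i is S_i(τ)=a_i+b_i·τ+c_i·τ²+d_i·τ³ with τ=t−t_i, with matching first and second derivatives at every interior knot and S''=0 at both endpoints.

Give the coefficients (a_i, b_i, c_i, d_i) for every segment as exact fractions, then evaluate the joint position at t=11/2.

  seg 0: a=-5 b=275/426 c=0 d=91/426
  seg 1: a=-2 b=1367/426 c=91/71 d=-85/142
  seg 2: a=3 b=-1121/213 c=-583/142 d=583/426
S(11/2) = -553/1136

Δ: Δ0=3/2, Δ1=5/3, Δ2=-8
row 1: diag=10, rhs=1; c'=3/10, d'=1/10
row 2: denom=8−3·3/10=71/10; d'=(-58−3·1/10)/(71/10)=-583/71
back: M2=-583/71
back: M1=1/10−3/10·-583/71=182/71
M: M0=0, M1=182/71, M2=-583/71, M3=0
seg 0: a=-5, c=M0/2=0, d=(M1−M0)/(6·2)=91/426, b=Δ0−h0·(2M0+M1)/6=275/426
seg 1: a=-2, c=M1/2=91/71, d=(M2−M1)/(6·3)=-85/142, b=Δ1−h1·(2M1+M2)/6=1367/426
seg 2: a=3, c=M2/2=-583/142, d=(M3−M2)/(6·1)=583/426, b=Δ2−h2·(2M2+M3)/6=-1121/213
t_q=11/2 → seg 2, τ=1/2; S=3+-1121/213·τ+-583/142·τ²+583/426·τ³=-553/1136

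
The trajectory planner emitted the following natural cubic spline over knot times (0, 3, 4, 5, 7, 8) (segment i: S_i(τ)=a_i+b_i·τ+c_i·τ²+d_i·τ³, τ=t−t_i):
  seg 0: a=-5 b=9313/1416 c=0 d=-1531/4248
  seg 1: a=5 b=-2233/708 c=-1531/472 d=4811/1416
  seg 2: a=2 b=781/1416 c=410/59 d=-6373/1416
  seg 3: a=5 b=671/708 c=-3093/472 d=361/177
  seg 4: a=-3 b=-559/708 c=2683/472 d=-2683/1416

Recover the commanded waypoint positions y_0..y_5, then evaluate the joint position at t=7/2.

y_0=-5 y_1=5 y_2=2 y_3=5 y_4=-3 y_5=0
S(7/2) = 11467/3776

y_0 = S_0(0) = a_0 = -5
y_1 = S_1(0) = a_1 = 5
y_2 = S_2(0) = a_2 = 2
y_3 = S_3(0) = a_3 = 5
y_4 = S_4(0) = a_4 = -3
y_5 = S_4(1) = 0
t_q=7/2 is in segment 1 (τ=1/2); S_1(τ)=11467/3776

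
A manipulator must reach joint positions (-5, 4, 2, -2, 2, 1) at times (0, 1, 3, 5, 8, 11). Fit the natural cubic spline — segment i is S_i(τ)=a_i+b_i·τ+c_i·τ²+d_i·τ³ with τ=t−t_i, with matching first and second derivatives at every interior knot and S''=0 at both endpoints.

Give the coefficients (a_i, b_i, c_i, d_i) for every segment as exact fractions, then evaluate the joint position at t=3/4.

  seg 0: a=-5 b=8227/766 c=0 d=-1333/766
  seg 1: a=4 b=2114/383 c=-3999/766 d=751/766
  seg 2: a=2 b=-1378/383 c=507/766 d=105/1532
  seg 3: a=-2 b=-49/383 c=411/383 d=-2020/10341
  seg 4: a=2 b=397/383 c=-787/1149 d=787/10341
S(3/4) = 113785/49024

Δ: Δ0=9, Δ1=-1, Δ2=-2, Δ3=4/3, Δ4=-1/3
row 1: diag=6, rhs=-60; c'=1/3, d'=-10
row 2: denom=8−2·1/3=22/3; d'=(-6−2·-10)/(22/3)=21/11
row 3: denom=10−2·3/11=104/11; d'=(20−2·21/11)/(104/11)=89/52
row 4: denom=12−3·33/104=1149/104; d'=(-10−3·89/52)/(1149/104)=-1574/1149
back: M4=-1574/1149
back: M3=89/52−33/104·-1574/1149=822/383
back: M2=21/11−3/11·822/383=507/383
back: M1=-10−1/3·507/383=-3999/383
M: M0=0, M1=-3999/383, M2=507/383, M3=822/383, M4=-1574/1149, M5=0
seg 0: a=-5, c=M0/2=0, d=(M1−M0)/(6·1)=-1333/766, b=Δ0−h0·(2M0+M1)/6=8227/766
seg 1: a=4, c=M1/2=-3999/766, d=(M2−M1)/(6·2)=751/766, b=Δ1−h1·(2M1+M2)/6=2114/383
seg 2: a=2, c=M2/2=507/766, d=(M3−M2)/(6·2)=105/1532, b=Δ2−h2·(2M2+M3)/6=-1378/383
seg 3: a=-2, c=M3/2=411/383, d=(M4−M3)/(6·3)=-2020/10341, b=Δ3−h3·(2M3+M4)/6=-49/383
seg 4: a=2, c=M4/2=-787/1149, d=(M5−M4)/(6·3)=787/10341, b=Δ4−h4·(2M4+M5)/6=397/383
t_q=3/4 → seg 0, τ=3/4; S=-5+8227/766·τ+0·τ²+-1333/766·τ³=113785/49024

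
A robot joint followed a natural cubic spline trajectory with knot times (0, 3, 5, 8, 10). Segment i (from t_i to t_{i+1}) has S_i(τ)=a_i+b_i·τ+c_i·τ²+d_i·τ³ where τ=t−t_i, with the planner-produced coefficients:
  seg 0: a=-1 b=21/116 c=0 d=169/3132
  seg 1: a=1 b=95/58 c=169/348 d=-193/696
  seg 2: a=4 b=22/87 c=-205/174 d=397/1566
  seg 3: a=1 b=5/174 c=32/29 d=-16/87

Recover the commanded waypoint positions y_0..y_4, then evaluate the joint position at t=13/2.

y_0 = S_0(0) = a_0 = -1
y_1 = S_1(0) = a_1 = 1
y_2 = S_2(0) = a_2 = 4
y_3 = S_3(0) = a_3 = 1
y_4 = S_3(2) = 4
t_q=13/2 is in segment 2 (τ=3/2); S_2(τ)=1199/464

y_0=-1 y_1=1 y_2=4 y_3=1 y_4=4
S(13/2) = 1199/464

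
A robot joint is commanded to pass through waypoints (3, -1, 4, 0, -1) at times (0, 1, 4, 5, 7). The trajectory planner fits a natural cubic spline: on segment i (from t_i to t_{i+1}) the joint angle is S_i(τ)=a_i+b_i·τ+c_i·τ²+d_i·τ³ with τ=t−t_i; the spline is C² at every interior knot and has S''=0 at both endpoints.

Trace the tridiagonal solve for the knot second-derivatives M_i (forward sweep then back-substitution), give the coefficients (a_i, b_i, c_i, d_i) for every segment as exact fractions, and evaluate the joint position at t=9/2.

Δ: Δ0=-4, Δ1=5/3, Δ2=-4, Δ3=-1/2
row 1: diag=8, rhs=34; c'=3/8, d'=17/4
row 2: denom=8−3·3/8=55/8; d'=(-34−3·17/4)/(55/8)=-34/5
row 3: denom=6−1·8/55=322/55; d'=(21−1·-34/5)/(322/55)=1529/322
back: M3=1529/322
back: M2=-34/5−8/55·1529/322=-1206/161
back: M1=17/4−3/8·-1206/161=2273/322
M: M0=0, M1=2273/322, M2=-1206/161, M3=1529/322, M4=0
seg 0: a=3, c=M0/2=0, d=(M1−M0)/(6·1)=2273/1932, b=Δ0−h0·(2M0+M1)/6=-10001/1932
seg 1: a=-1, c=M1/2=2273/644, d=(M2−M1)/(6·3)=-4685/5796, b=Δ1−h1·(2M1+M2)/6=-1591/966
seg 2: a=4, c=M2/2=-603/161, d=(M3−M2)/(6·1)=563/276, b=Δ2−h2·(2M2+M3)/6=-4433/1932
seg 3: a=0, c=M3/2=1529/644, d=(M4−M3)/(6·2)=-1529/3864, b=Δ3−h3·(2M3+M4)/6=-3541/966
t_q=9/2 → seg 2, τ=1/2; S=4+-4433/1932·τ+-603/161·τ²+563/276·τ³=11187/5152

  seg 0: a=3 b=-10001/1932 c=0 d=2273/1932
  seg 1: a=-1 b=-1591/966 c=2273/644 d=-4685/5796
  seg 2: a=4 b=-4433/1932 c=-603/161 d=563/276
  seg 3: a=0 b=-3541/966 c=1529/644 d=-1529/3864
S(9/2) = 11187/5152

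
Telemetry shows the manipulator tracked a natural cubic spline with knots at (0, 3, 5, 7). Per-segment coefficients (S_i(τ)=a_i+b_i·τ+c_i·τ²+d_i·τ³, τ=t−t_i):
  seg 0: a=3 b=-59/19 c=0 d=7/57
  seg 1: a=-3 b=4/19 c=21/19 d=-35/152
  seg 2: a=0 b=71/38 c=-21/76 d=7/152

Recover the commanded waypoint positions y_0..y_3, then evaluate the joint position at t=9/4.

y_0=3 y_1=-3 y_2=0 y_3=3
S(9/4) = -3147/1216

y_0 = S_0(0) = a_0 = 3
y_1 = S_1(0) = a_1 = -3
y_2 = S_2(0) = a_2 = 0
y_3 = S_2(2) = 3
t_q=9/4 is in segment 0 (τ=9/4); S_0(τ)=-3147/1216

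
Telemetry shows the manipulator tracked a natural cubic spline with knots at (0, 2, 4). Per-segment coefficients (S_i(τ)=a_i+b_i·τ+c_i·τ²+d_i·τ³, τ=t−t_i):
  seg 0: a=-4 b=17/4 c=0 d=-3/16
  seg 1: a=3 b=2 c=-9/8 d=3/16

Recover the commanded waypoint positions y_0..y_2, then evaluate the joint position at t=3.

y_0 = S_0(0) = a_0 = -4
y_1 = S_1(0) = a_1 = 3
y_2 = S_1(2) = 4
t_q=3 is in segment 1 (τ=1); S_1(τ)=65/16

y_0=-4 y_1=3 y_2=4
S(3) = 65/16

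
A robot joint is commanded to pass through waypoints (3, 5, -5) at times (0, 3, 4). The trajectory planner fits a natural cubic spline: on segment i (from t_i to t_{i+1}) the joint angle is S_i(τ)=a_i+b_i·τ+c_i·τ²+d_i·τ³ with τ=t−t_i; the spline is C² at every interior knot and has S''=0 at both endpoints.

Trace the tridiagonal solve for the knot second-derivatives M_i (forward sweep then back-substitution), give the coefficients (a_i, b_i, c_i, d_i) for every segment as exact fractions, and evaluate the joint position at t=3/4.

  seg 0: a=3 b=14/3 c=0 d=-4/9
  seg 1: a=5 b=-22/3 c=-4 d=4/3
S(3/4) = 101/16

Δ: Δ0=2/3, Δ1=-10
row 1: diag=8, rhs=-64; c'=1/8, d'=-8
back: M1=-8
M: M0=0, M1=-8, M2=0
seg 0: a=3, c=M0/2=0, d=(M1−M0)/(6·3)=-4/9, b=Δ0−h0·(2M0+M1)/6=14/3
seg 1: a=5, c=M1/2=-4, d=(M2−M1)/(6·1)=4/3, b=Δ1−h1·(2M1+M2)/6=-22/3
t_q=3/4 → seg 0, τ=3/4; S=3+14/3·τ+0·τ²+-4/9·τ³=101/16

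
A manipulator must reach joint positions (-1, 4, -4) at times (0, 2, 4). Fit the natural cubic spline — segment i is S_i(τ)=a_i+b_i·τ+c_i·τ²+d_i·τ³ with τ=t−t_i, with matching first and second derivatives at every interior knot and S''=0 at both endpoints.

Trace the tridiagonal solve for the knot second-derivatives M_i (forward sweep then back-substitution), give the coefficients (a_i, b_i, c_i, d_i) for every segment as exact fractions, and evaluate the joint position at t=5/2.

  seg 0: a=-1 b=33/8 c=0 d=-13/32
  seg 1: a=4 b=-3/4 c=-39/16 d=13/32
S(5/2) = 785/256

Δ: Δ0=5/2, Δ1=-4
row 1: diag=8, rhs=-39; c'=1/4, d'=-39/8
back: M1=-39/8
M: M0=0, M1=-39/8, M2=0
seg 0: a=-1, c=M0/2=0, d=(M1−M0)/(6·2)=-13/32, b=Δ0−h0·(2M0+M1)/6=33/8
seg 1: a=4, c=M1/2=-39/16, d=(M2−M1)/(6·2)=13/32, b=Δ1−h1·(2M1+M2)/6=-3/4
t_q=5/2 → seg 1, τ=1/2; S=4+-3/4·τ+-39/16·τ²+13/32·τ³=785/256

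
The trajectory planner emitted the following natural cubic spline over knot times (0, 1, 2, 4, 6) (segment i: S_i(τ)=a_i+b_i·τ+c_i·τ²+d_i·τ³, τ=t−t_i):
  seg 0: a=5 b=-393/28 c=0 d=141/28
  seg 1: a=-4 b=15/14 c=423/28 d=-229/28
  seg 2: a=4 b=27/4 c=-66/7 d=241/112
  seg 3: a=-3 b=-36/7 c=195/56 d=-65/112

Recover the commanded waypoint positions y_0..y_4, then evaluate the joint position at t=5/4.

y_0=5 y_1=-4 y_2=4 y_3=-3 y_4=-4
S(5/4) = -5225/1792

y_0 = S_0(0) = a_0 = 5
y_1 = S_1(0) = a_1 = -4
y_2 = S_2(0) = a_2 = 4
y_3 = S_3(0) = a_3 = -3
y_4 = S_3(2) = -4
t_q=5/4 is in segment 1 (τ=1/4); S_1(τ)=-5225/1792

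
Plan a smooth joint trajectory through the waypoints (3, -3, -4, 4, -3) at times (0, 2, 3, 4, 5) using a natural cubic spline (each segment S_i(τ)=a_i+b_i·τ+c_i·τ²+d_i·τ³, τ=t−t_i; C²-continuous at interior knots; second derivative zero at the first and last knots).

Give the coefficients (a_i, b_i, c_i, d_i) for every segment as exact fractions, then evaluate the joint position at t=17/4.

Δ: Δ0=-3, Δ1=-1, Δ2=8, Δ3=-7
row 1: diag=6, rhs=12; c'=1/6, d'=2
row 2: denom=4−1·1/6=23/6; d'=(54−1·2)/(23/6)=312/23
row 3: denom=4−1·6/23=86/23; d'=(-90−1·312/23)/(86/23)=-1191/43
back: M3=-1191/43
back: M2=312/23−6/23·-1191/43=894/43
back: M1=2−1/6·894/43=-63/43
M: M0=0, M1=-63/43, M2=894/43, M3=-1191/43, M4=0
seg 0: a=3, c=M0/2=0, d=(M1−M0)/(6·2)=-21/172, b=Δ0−h0·(2M0+M1)/6=-108/43
seg 1: a=-3, c=M1/2=-63/86, d=(M2−M1)/(6·1)=319/86, b=Δ1−h1·(2M1+M2)/6=-171/43
seg 2: a=-4, c=M2/2=447/43, d=(M3−M2)/(6·1)=-695/86, b=Δ2−h2·(2M2+M3)/6=489/86
seg 3: a=4, c=M3/2=-1191/86, d=(M4−M3)/(6·1)=397/86, b=Δ3−h3·(2M3+M4)/6=96/43
t_q=17/4 → seg 3, τ=1/4; S=4+96/43·τ+-1191/86·τ²+397/86·τ³=20721/5504

  seg 0: a=3 b=-108/43 c=0 d=-21/172
  seg 1: a=-3 b=-171/43 c=-63/86 d=319/86
  seg 2: a=-4 b=489/86 c=447/43 d=-695/86
  seg 3: a=4 b=96/43 c=-1191/86 d=397/86
S(17/4) = 20721/5504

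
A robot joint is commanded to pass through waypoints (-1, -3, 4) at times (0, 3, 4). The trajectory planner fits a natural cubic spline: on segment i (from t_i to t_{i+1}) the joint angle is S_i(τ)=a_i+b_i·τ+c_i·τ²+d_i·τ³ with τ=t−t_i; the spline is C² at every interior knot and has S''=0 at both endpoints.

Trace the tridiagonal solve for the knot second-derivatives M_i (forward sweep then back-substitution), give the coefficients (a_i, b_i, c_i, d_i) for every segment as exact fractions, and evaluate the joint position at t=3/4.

  seg 0: a=-1 b=-85/24 c=0 d=23/72
  seg 1: a=-3 b=61/12 c=23/8 d=-23/24
S(3/4) = -1803/512

Δ: Δ0=-2/3, Δ1=7
row 1: diag=8, rhs=46; c'=1/8, d'=23/4
back: M1=23/4
M: M0=0, M1=23/4, M2=0
seg 0: a=-1, c=M0/2=0, d=(M1−M0)/(6·3)=23/72, b=Δ0−h0·(2M0+M1)/6=-85/24
seg 1: a=-3, c=M1/2=23/8, d=(M2−M1)/(6·1)=-23/24, b=Δ1−h1·(2M1+M2)/6=61/12
t_q=3/4 → seg 0, τ=3/4; S=-1+-85/24·τ+0·τ²+23/72·τ³=-1803/512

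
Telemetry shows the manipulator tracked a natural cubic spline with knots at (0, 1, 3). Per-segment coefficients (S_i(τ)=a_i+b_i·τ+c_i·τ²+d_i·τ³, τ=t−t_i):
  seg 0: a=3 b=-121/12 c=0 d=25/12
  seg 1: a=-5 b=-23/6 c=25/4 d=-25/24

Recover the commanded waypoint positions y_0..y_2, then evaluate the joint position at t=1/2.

y_0 = S_0(0) = a_0 = 3
y_1 = S_1(0) = a_1 = -5
y_2 = S_1(2) = 4
t_q=1/2 is in segment 0 (τ=1/2); S_0(τ)=-57/32

y_0=3 y_1=-5 y_2=4
S(1/2) = -57/32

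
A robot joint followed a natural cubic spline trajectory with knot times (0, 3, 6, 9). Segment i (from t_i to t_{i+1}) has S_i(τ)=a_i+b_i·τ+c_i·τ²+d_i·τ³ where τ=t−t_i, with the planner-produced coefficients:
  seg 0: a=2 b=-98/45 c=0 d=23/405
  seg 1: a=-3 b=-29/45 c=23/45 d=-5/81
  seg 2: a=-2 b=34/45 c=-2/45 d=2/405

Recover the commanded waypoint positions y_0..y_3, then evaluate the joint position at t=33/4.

y_0 = S_0(0) = a_0 = 2
y_1 = S_1(0) = a_1 = -3
y_2 = S_2(0) = a_2 = -2
y_3 = S_2(3) = 0
t_q=33/4 is in segment 2 (τ=9/4); S_2(τ)=-15/32

y_0=2 y_1=-3 y_2=-2 y_3=0
S(33/4) = -15/32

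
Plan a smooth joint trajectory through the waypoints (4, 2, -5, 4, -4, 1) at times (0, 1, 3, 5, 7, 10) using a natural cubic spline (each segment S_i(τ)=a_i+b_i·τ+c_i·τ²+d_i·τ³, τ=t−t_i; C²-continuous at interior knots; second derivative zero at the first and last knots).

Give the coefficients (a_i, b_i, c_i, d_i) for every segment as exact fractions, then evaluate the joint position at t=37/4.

  seg 0: a=4 b=-352/291 c=0 d=-230/291
  seg 1: a=2 b=-1042/291 c=-230/97 d=2807/2328
  seg 2: a=-5 b=817/582 c=1887/388 d=-3859/2328
  seg 3: a=4 b=281/291 c=-493/97 d=1513/1164
  seg 4: a=-4 b=-1096/291 c=527/194 d=-527/1746
S(37/4) = -26819/12416

Δ: Δ0=-2, Δ1=-7/2, Δ2=9/2, Δ3=-4, Δ4=5/3
row 1: diag=6, rhs=-9; c'=1/3, d'=-3/2
row 2: denom=8−2·1/3=22/3; d'=(48−2·-3/2)/(22/3)=153/22
row 3: denom=8−2·3/11=82/11; d'=(-51−2·153/22)/(82/11)=-357/41
row 4: denom=10−2·11/41=388/41; d'=(34−2·-357/41)/(388/41)=527/97
back: M4=527/97
back: M3=-357/41−11/41·527/97=-986/97
back: M2=153/22−3/11·-986/97=1887/194
back: M1=-3/2−1/3·1887/194=-460/97
M: M0=0, M1=-460/97, M2=1887/194, M3=-986/97, M4=527/97, M5=0
seg 0: a=4, c=M0/2=0, d=(M1−M0)/(6·1)=-230/291, b=Δ0−h0·(2M0+M1)/6=-352/291
seg 1: a=2, c=M1/2=-230/97, d=(M2−M1)/(6·2)=2807/2328, b=Δ1−h1·(2M1+M2)/6=-1042/291
seg 2: a=-5, c=M2/2=1887/388, d=(M3−M2)/(6·2)=-3859/2328, b=Δ2−h2·(2M2+M3)/6=817/582
seg 3: a=4, c=M3/2=-493/97, d=(M4−M3)/(6·2)=1513/1164, b=Δ3−h3·(2M3+M4)/6=281/291
seg 4: a=-4, c=M4/2=527/194, d=(M5−M4)/(6·3)=-527/1746, b=Δ4−h4·(2M4+M5)/6=-1096/291
t_q=37/4 → seg 4, τ=9/4; S=-4+-1096/291·τ+527/194·τ²+-527/1746·τ³=-26819/12416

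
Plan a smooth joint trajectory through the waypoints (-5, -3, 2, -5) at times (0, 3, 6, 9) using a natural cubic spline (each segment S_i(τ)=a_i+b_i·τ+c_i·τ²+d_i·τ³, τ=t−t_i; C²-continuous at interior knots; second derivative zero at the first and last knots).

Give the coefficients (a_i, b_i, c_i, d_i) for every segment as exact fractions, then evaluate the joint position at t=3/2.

  seg 0: a=-5 b=2/15 c=0 d=8/135
  seg 1: a=-3 b=26/15 c=8/15 d=-5/27
  seg 2: a=2 b=-1/15 c=-17/15 d=17/135
S(3/2) = -23/5

Δ: Δ0=2/3, Δ1=5/3, Δ2=-7/3
row 1: diag=12, rhs=6; c'=1/4, d'=1/2
row 2: denom=12−3·1/4=45/4; d'=(-24−3·1/2)/(45/4)=-34/15
back: M2=-34/15
back: M1=1/2−1/4·-34/15=16/15
M: M0=0, M1=16/15, M2=-34/15, M3=0
seg 0: a=-5, c=M0/2=0, d=(M1−M0)/(6·3)=8/135, b=Δ0−h0·(2M0+M1)/6=2/15
seg 1: a=-3, c=M1/2=8/15, d=(M2−M1)/(6·3)=-5/27, b=Δ1−h1·(2M1+M2)/6=26/15
seg 2: a=2, c=M2/2=-17/15, d=(M3−M2)/(6·3)=17/135, b=Δ2−h2·(2M2+M3)/6=-1/15
t_q=3/2 → seg 0, τ=3/2; S=-5+2/15·τ+0·τ²+8/135·τ³=-23/5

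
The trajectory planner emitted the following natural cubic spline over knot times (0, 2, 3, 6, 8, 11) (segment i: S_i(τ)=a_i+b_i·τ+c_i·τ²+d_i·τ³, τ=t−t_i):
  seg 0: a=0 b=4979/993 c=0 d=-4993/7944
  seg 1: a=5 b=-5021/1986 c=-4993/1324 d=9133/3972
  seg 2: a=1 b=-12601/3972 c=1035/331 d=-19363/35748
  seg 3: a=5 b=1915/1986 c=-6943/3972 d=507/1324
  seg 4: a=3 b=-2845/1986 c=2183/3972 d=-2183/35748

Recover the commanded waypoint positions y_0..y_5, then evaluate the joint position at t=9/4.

y_0=0 y_1=5 y_2=1 y_3=5 y_4=3 y_5=2
S(9/4) = 353195/84736

y_0 = S_0(0) = a_0 = 0
y_1 = S_1(0) = a_1 = 5
y_2 = S_2(0) = a_2 = 1
y_3 = S_3(0) = a_3 = 5
y_4 = S_4(0) = a_4 = 3
y_5 = S_4(3) = 2
t_q=9/4 is in segment 1 (τ=1/4); S_1(τ)=353195/84736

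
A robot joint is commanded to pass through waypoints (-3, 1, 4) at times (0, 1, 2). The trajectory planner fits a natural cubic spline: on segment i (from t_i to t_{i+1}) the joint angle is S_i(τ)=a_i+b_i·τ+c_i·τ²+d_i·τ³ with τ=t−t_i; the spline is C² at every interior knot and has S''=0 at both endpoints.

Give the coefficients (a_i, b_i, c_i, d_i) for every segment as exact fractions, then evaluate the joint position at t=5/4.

Δ: Δ0=4, Δ1=3
row 1: diag=4, rhs=-6; c'=1/4, d'=-3/2
back: M1=-3/2
M: M0=0, M1=-3/2, M2=0
seg 0: a=-3, c=M0/2=0, d=(M1−M0)/(6·1)=-1/4, b=Δ0−h0·(2M0+M1)/6=17/4
seg 1: a=1, c=M1/2=-3/4, d=(M2−M1)/(6·1)=1/4, b=Δ1−h1·(2M1+M2)/6=7/2
t_q=5/4 → seg 1, τ=1/4; S=1+7/2·τ+-3/4·τ²+1/4·τ³=469/256

  seg 0: a=-3 b=17/4 c=0 d=-1/4
  seg 1: a=1 b=7/2 c=-3/4 d=1/4
S(5/4) = 469/256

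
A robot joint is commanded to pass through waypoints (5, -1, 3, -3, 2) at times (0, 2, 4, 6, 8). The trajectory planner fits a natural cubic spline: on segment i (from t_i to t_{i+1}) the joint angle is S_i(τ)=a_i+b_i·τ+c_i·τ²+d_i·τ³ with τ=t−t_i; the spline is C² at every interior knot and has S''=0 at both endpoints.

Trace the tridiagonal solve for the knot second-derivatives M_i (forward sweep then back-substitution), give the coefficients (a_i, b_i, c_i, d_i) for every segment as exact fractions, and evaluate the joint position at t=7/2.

Δ: Δ0=-3, Δ1=2, Δ2=-3, Δ3=5/2
row 1: diag=8, rhs=30; c'=1/4, d'=15/4
row 2: denom=8−2·1/4=15/2; d'=(-30−2·15/4)/(15/2)=-5
row 3: denom=8−2·4/15=112/15; d'=(33−2·-5)/(112/15)=645/112
back: M3=645/112
back: M2=-5−4/15·645/112=-183/28
back: M1=15/4−1/4·-183/28=603/112
M: M0=0, M1=603/112, M2=-183/28, M3=645/112, M4=0
seg 0: a=5, c=M0/2=0, d=(M1−M0)/(6·2)=201/448, b=Δ0−h0·(2M0+M1)/6=-537/112
seg 1: a=-1, c=M1/2=603/224, d=(M2−M1)/(6·2)=-445/448, b=Δ1−h1·(2M1+M2)/6=33/56
seg 2: a=3, c=M2/2=-183/56, d=(M3−M2)/(6·2)=459/448, b=Δ2−h2·(2M2+M3)/6=-9/16
seg 3: a=-3, c=M3/2=645/224, d=(M4−M3)/(6·2)=-215/448, b=Δ3−h3·(2M3+M4)/6=-75/56
t_q=7/2 → seg 1, τ=3/2; S=-1+33/56·τ+603/224·τ²+-445/448·τ³=9277/3584

  seg 0: a=5 b=-537/112 c=0 d=201/448
  seg 1: a=-1 b=33/56 c=603/224 d=-445/448
  seg 2: a=3 b=-9/16 c=-183/56 d=459/448
  seg 3: a=-3 b=-75/56 c=645/224 d=-215/448
S(7/2) = 9277/3584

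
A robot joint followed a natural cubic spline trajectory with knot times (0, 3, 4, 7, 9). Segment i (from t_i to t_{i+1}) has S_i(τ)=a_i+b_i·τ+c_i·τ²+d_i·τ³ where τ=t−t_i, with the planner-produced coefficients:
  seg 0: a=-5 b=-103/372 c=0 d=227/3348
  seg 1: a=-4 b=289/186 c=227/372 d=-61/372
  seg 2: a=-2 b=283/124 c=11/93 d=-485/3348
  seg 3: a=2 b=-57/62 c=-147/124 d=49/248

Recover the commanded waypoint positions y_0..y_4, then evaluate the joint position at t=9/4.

y_0=-5 y_1=-4 y_2=-2 y_3=2 y_4=-3
S(9/4) = -38495/7936

y_0 = S_0(0) = a_0 = -5
y_1 = S_1(0) = a_1 = -4
y_2 = S_2(0) = a_2 = -2
y_3 = S_3(0) = a_3 = 2
y_4 = S_3(2) = -3
t_q=9/4 is in segment 0 (τ=9/4); S_0(τ)=-38495/7936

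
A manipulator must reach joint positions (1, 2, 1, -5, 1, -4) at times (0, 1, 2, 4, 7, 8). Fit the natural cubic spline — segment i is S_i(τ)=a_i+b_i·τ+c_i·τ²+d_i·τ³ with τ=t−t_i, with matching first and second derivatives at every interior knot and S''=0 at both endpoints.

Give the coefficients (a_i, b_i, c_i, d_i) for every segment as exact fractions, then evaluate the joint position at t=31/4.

Δ: Δ0=1, Δ1=-1, Δ2=-3, Δ3=2, Δ4=-5
row 1: diag=4, rhs=-12; c'=1/4, d'=-3
row 2: denom=6−1·1/4=23/4; d'=(-12−1·-3)/(23/4)=-36/23
row 3: denom=10−2·8/23=214/23; d'=(30−2·-36/23)/(214/23)=381/107
row 4: denom=8−3·69/214=1505/214; d'=(-42−3·381/107)/(1505/214)=-11274/1505
back: M4=-11274/1505
back: M3=381/107−69/214·-11274/1505=8994/1505
back: M2=-36/23−8/23·8994/1505=-5484/1505
back: M1=-3−1/4·-5484/1505=-3144/1505
M: M0=0, M1=-3144/1505, M2=-5484/1505, M3=8994/1505, M4=-11274/1505, M5=0
seg 0: a=1, c=M0/2=0, d=(M1−M0)/(6·1)=-524/1505, b=Δ0−h0·(2M0+M1)/6=2029/1505
seg 1: a=2, c=M1/2=-1572/1505, d=(M2−M1)/(6·1)=-78/301, b=Δ1−h1·(2M1+M2)/6=457/1505
seg 2: a=1, c=M2/2=-2742/1505, d=(M3−M2)/(6·2)=2413/3010, b=Δ2−h2·(2M2+M3)/6=-551/215
seg 3: a=-5, c=M3/2=4497/1505, d=(M4−M3)/(6·3)=-1126/1505, b=Δ3−h3·(2M3+M4)/6=-347/1505
seg 4: a=1, c=M4/2=-5637/1505, d=(M5−M4)/(6·1)=1879/1505, b=Δ4−h4·(2M4+M5)/6=-3767/1505
t_q=31/4 → seg 4, τ=3/4; S=1+-3767/1505·τ+-5637/1505·τ²+1879/1505·τ³=-47339/19264

  seg 0: a=1 b=2029/1505 c=0 d=-524/1505
  seg 1: a=2 b=457/1505 c=-1572/1505 d=-78/301
  seg 2: a=1 b=-551/215 c=-2742/1505 d=2413/3010
  seg 3: a=-5 b=-347/1505 c=4497/1505 d=-1126/1505
  seg 4: a=1 b=-3767/1505 c=-5637/1505 d=1879/1505
S(31/4) = -47339/19264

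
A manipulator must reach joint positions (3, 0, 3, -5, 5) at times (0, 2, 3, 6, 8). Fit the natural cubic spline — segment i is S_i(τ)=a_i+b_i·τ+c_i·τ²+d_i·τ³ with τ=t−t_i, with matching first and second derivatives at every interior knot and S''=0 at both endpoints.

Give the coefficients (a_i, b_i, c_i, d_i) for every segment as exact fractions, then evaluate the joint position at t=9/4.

Δ: Δ0=-3/2, Δ1=3, Δ2=-8/3, Δ3=5
row 1: diag=6, rhs=27; c'=1/6, d'=9/2
row 2: denom=8−1·1/6=47/6; d'=(-34−1·9/2)/(47/6)=-231/47
row 3: denom=10−3·18/47=416/47; d'=(46−3·-231/47)/(416/47)=2855/416
back: M3=2855/416
back: M2=-231/47−18/47·2855/416=-1569/208
back: M1=9/2−1/6·-1569/208=2395/416
M: M0=0, M1=2395/416, M2=-1569/208, M3=2855/416, M4=0
seg 0: a=3, c=M0/2=0, d=(M1−M0)/(6·2)=2395/4992, b=Δ0−h0·(2M0+M1)/6=-4267/1248
seg 1: a=0, c=M1/2=2395/832, d=(M2−M1)/(6·1)=-5533/2496, b=Δ1−h1·(2M1+M2)/6=1459/624
seg 2: a=3, c=M2/2=-1569/416, d=(M3−M2)/(6·3)=461/576, b=Δ2−h2·(2M2+M3)/6=3607/2496
seg 3: a=-5, c=M3/2=2855/832, d=(M4−M3)/(6·2)=-2855/4992, b=Δ3−h3·(2M3+M4)/6=265/624
t_q=9/4 → seg 1, τ=1/4; S=0+1459/624·τ+2395/832·τ²+-5533/2496·τ³=38861/53248

  seg 0: a=3 b=-4267/1248 c=0 d=2395/4992
  seg 1: a=0 b=1459/624 c=2395/832 d=-5533/2496
  seg 2: a=3 b=3607/2496 c=-1569/416 d=461/576
  seg 3: a=-5 b=265/624 c=2855/832 d=-2855/4992
S(9/4) = 38861/53248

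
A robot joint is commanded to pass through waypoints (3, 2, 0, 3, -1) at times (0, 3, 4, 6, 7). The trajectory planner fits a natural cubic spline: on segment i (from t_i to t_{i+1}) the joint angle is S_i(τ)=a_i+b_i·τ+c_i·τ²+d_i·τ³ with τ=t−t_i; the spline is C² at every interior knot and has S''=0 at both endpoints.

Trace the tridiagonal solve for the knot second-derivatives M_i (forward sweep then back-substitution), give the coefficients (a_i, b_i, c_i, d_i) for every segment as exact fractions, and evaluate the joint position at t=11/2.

Δ: Δ0=-1/3, Δ1=-2, Δ2=3/2, Δ3=-4
row 1: diag=8, rhs=-10; c'=1/8, d'=-5/4
row 2: denom=6−1·1/8=47/8; d'=(21−1·-5/4)/(47/8)=178/47
row 3: denom=6−2·16/47=250/47; d'=(-33−2·178/47)/(250/47)=-1907/250
back: M3=-1907/250
back: M2=178/47−16/47·-1907/250=798/125
back: M1=-5/4−1/8·798/125=-256/125
M: M0=0, M1=-256/125, M2=798/125, M3=-1907/250, M4=0
seg 0: a=3, c=M0/2=0, d=(M1−M0)/(6·3)=-128/1125, b=Δ0−h0·(2M0+M1)/6=259/375
seg 1: a=2, c=M1/2=-128/125, d=(M2−M1)/(6·1)=527/375, b=Δ1−h1·(2M1+M2)/6=-893/375
seg 2: a=0, c=M2/2=399/125, d=(M3−M2)/(6·2)=-3503/3000, b=Δ2−h2·(2M2+M3)/6=-16/75
seg 3: a=3, c=M3/2=-1907/500, d=(M4−M3)/(6·1)=1907/1500, b=Δ3−h3·(2M3+M4)/6=-1093/750
t_q=11/2 → seg 2, τ=3/2; S=0+-16/75·τ+399/125·τ²+-3503/3000·τ³=23369/8000

  seg 0: a=3 b=259/375 c=0 d=-128/1125
  seg 1: a=2 b=-893/375 c=-128/125 d=527/375
  seg 2: a=0 b=-16/75 c=399/125 d=-3503/3000
  seg 3: a=3 b=-1093/750 c=-1907/500 d=1907/1500
S(11/2) = 23369/8000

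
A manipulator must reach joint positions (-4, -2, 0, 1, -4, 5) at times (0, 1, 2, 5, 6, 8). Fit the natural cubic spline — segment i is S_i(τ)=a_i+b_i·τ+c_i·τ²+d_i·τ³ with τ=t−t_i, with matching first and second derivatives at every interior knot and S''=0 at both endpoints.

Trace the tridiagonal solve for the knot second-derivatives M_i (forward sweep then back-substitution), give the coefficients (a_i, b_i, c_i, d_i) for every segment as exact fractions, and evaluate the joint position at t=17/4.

Δ: Δ0=2, Δ1=2, Δ2=1/3, Δ3=-5, Δ4=9/2
row 1: diag=4, rhs=0; c'=1/4, d'=0
row 2: denom=8−1·1/4=31/4; d'=(-10−1·0)/(31/4)=-40/31
row 3: denom=8−3·12/31=212/31; d'=(-32−3·-40/31)/(212/31)=-218/53
row 4: denom=6−1·31/212=1241/212; d'=(57−1·-218/53)/(1241/212)=12956/1241
back: M4=12956/1241
back: M3=-218/53−31/212·12956/1241=-6999/1241
back: M2=-40/31−12/31·-6999/1241=1108/1241
back: M1=0−1/4·1108/1241=-277/1241
M: M0=0, M1=-277/1241, M2=1108/1241, M3=-6999/1241, M4=12956/1241, M5=0
seg 0: a=-4, c=M0/2=0, d=(M1−M0)/(6·1)=-277/7446, b=Δ0−h0·(2M0+M1)/6=15169/7446
seg 1: a=-2, c=M1/2=-277/2482, d=(M2−M1)/(6·1)=1385/7446, b=Δ1−h1·(2M1+M2)/6=7169/3723
seg 2: a=0, c=M2/2=554/1241, d=(M3−M2)/(6·3)=-8107/22338, b=Δ2−h2·(2M2+M3)/6=16831/7446
seg 3: a=1, c=M3/2=-6999/2482, d=(M4−M3)/(6·1)=19955/7446, b=Δ3−h3·(2M3+M4)/6=-18094/3723
seg 4: a=-4, c=M4/2=6478/1241, d=(M5−M4)/(6·2)=-3239/3723, b=Δ4−h4·(2M4+M5)/6=-18317/7446
t_q=17/4 → seg 2, τ=9/4; S=0+16831/7446·τ+554/1241·τ²+-8107/22338·τ³=510213/158848

  seg 0: a=-4 b=15169/7446 c=0 d=-277/7446
  seg 1: a=-2 b=7169/3723 c=-277/2482 d=1385/7446
  seg 2: a=0 b=16831/7446 c=554/1241 d=-8107/22338
  seg 3: a=1 b=-18094/3723 c=-6999/2482 d=19955/7446
  seg 4: a=-4 b=-18317/7446 c=6478/1241 d=-3239/3723
S(17/4) = 510213/158848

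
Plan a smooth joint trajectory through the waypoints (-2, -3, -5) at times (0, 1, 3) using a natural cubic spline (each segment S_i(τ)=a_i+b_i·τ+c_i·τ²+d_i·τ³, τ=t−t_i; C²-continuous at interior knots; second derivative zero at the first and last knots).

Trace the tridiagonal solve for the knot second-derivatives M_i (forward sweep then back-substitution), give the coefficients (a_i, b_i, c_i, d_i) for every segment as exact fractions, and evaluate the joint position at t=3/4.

Δ: Δ0=-1, Δ1=-1
row 1: diag=6, rhs=0; c'=1/3, d'=0
back: M1=0
M: M0=0, M1=0, M2=0
seg 0: a=-2, c=M0/2=0, d=(M1−M0)/(6·1)=0, b=Δ0−h0·(2M0+M1)/6=-1
seg 1: a=-3, c=M1/2=0, d=(M2−M1)/(6·2)=0, b=Δ1−h1·(2M1+M2)/6=-1
t_q=3/4 → seg 0, τ=3/4; S=-2+-1·τ+0·τ²+0·τ³=-11/4

  seg 0: a=-2 b=-1 c=0 d=0
  seg 1: a=-3 b=-1 c=0 d=0
S(3/4) = -11/4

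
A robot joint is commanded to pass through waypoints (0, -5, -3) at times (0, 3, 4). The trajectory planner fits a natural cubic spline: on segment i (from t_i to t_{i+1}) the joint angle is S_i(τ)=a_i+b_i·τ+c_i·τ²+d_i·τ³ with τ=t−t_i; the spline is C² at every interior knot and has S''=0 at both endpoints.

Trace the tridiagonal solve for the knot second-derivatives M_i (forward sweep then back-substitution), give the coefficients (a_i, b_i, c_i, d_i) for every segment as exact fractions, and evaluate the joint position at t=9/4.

  seg 0: a=0 b=-73/24 c=0 d=11/72
  seg 1: a=-5 b=13/12 c=11/8 d=-11/24
S(9/4) = -2613/512

Δ: Δ0=-5/3, Δ1=2
row 1: diag=8, rhs=22; c'=1/8, d'=11/4
back: M1=11/4
M: M0=0, M1=11/4, M2=0
seg 0: a=0, c=M0/2=0, d=(M1−M0)/(6·3)=11/72, b=Δ0−h0·(2M0+M1)/6=-73/24
seg 1: a=-5, c=M1/2=11/8, d=(M2−M1)/(6·1)=-11/24, b=Δ1−h1·(2M1+M2)/6=13/12
t_q=9/4 → seg 0, τ=9/4; S=0+-73/24·τ+0·τ²+11/72·τ³=-2613/512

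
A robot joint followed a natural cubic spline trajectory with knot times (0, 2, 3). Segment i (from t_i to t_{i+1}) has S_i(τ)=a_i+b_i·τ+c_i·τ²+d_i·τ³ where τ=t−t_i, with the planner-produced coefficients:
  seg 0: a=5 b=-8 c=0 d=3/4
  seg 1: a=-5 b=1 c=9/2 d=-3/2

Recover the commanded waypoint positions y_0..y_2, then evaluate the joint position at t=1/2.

y_0=5 y_1=-5 y_2=-1
S(1/2) = 35/32

y_0 = S_0(0) = a_0 = 5
y_1 = S_1(0) = a_1 = -5
y_2 = S_1(1) = -1
t_q=1/2 is in segment 0 (τ=1/2); S_0(τ)=35/32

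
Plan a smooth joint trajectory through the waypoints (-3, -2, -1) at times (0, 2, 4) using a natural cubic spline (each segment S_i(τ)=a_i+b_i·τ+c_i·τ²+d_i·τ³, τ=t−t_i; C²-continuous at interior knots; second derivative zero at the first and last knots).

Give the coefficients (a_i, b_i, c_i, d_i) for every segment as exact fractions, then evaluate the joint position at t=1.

Δ: Δ0=1/2, Δ1=1/2
row 1: diag=8, rhs=0; c'=1/4, d'=0
back: M1=0
M: M0=0, M1=0, M2=0
seg 0: a=-3, c=M0/2=0, d=(M1−M0)/(6·2)=0, b=Δ0−h0·(2M0+M1)/6=1/2
seg 1: a=-2, c=M1/2=0, d=(M2−M1)/(6·2)=0, b=Δ1−h1·(2M1+M2)/6=1/2
t_q=1 → seg 0, τ=1; S=-3+1/2·τ+0·τ²+0·τ³=-5/2

  seg 0: a=-3 b=1/2 c=0 d=0
  seg 1: a=-2 b=1/2 c=0 d=0
S(1) = -5/2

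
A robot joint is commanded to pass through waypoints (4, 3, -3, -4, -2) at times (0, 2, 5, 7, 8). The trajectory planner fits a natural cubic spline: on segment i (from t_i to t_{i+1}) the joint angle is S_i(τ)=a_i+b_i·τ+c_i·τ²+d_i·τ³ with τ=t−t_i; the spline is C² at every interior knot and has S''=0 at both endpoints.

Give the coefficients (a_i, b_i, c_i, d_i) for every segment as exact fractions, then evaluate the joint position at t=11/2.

Δ: Δ0=-1/2, Δ1=-2, Δ2=-1/2, Δ3=2
row 1: diag=10, rhs=-9; c'=3/10, d'=-9/10
row 2: denom=10−3·3/10=91/10; d'=(9−3·-9/10)/(91/10)=9/7
row 3: denom=6−2·20/91=506/91; d'=(15−2·9/7)/(506/91)=1131/506
back: M3=1131/506
back: M2=9/7−20/91·1131/506=201/253
back: M1=-9/10−3/10·201/253=-288/253
M: M0=0, M1=-288/253, M2=201/253, M3=1131/506, M4=0
seg 0: a=4, c=M0/2=0, d=(M1−M0)/(6·2)=-24/253, b=Δ0−h0·(2M0+M1)/6=-61/506
seg 1: a=3, c=M1/2=-144/253, d=(M2−M1)/(6·3)=163/1518, b=Δ1−h1·(2M1+M2)/6=-637/506
seg 2: a=-3, c=M2/2=201/506, d=(M3−M2)/(6·2)=243/2024, b=Δ2−h2·(2M2+M3)/6=-449/253
seg 3: a=-4, c=M3/2=1131/1012, d=(M4−M3)/(6·1)=-377/1012, b=Δ3−h3·(2M3+M4)/6=635/506
t_q=11/2 → seg 2, τ=1/2; S=-3+-449/253·τ+201/506·τ²+243/2024·τ³=-61093/16192

  seg 0: a=4 b=-61/506 c=0 d=-24/253
  seg 1: a=3 b=-637/506 c=-144/253 d=163/1518
  seg 2: a=-3 b=-449/253 c=201/506 d=243/2024
  seg 3: a=-4 b=635/506 c=1131/1012 d=-377/1012
S(11/2) = -61093/16192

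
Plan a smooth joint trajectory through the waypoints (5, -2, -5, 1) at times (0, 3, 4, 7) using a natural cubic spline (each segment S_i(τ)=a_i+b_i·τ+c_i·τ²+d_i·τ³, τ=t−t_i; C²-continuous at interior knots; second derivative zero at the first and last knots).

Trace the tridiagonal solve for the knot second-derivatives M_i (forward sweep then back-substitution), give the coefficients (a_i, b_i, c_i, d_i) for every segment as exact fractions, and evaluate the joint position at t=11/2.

Δ: Δ0=-7/3, Δ1=-3, Δ2=2
row 1: diag=8, rhs=-4; c'=1/8, d'=-1/2
row 2: denom=8−1·1/8=63/8; d'=(30−1·-1/2)/(63/8)=244/63
back: M2=244/63
back: M1=-1/2−1/8·244/63=-62/63
M: M0=0, M1=-62/63, M2=244/63, M3=0
seg 0: a=5, c=M0/2=0, d=(M1−M0)/(6·3)=-31/567, b=Δ0−h0·(2M0+M1)/6=-116/63
seg 1: a=-2, c=M1/2=-31/63, d=(M2−M1)/(6·1)=17/21, b=Δ1−h1·(2M1+M2)/6=-209/63
seg 2: a=-5, c=M2/2=122/63, d=(M3−M2)/(6·3)=-122/567, b=Δ2−h2·(2M2+M3)/6=-118/63
t_q=11/2 → seg 2, τ=3/2; S=-5+-118/63·τ+122/63·τ²+-122/567·τ³=-117/28

  seg 0: a=5 b=-116/63 c=0 d=-31/567
  seg 1: a=-2 b=-209/63 c=-31/63 d=17/21
  seg 2: a=-5 b=-118/63 c=122/63 d=-122/567
S(11/2) = -117/28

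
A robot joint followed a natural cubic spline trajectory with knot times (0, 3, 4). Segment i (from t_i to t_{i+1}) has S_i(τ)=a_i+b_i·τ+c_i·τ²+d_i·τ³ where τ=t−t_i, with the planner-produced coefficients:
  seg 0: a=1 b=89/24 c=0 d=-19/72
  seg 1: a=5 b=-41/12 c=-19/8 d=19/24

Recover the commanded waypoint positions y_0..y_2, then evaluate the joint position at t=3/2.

y_0 = S_0(0) = a_0 = 1
y_1 = S_1(0) = a_1 = 5
y_2 = S_1(1) = 0
t_q=3/2 is in segment 0 (τ=3/2); S_0(τ)=363/64

y_0=1 y_1=5 y_2=0
S(3/2) = 363/64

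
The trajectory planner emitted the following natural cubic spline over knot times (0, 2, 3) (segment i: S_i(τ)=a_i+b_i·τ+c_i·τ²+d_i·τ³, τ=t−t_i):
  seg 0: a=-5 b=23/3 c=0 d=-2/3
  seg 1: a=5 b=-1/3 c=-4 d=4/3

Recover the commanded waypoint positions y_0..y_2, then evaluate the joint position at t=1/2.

y_0 = S_0(0) = a_0 = -5
y_1 = S_1(0) = a_1 = 5
y_2 = S_1(1) = 2
t_q=1/2 is in segment 0 (τ=1/2); S_0(τ)=-5/4

y_0=-5 y_1=5 y_2=2
S(1/2) = -5/4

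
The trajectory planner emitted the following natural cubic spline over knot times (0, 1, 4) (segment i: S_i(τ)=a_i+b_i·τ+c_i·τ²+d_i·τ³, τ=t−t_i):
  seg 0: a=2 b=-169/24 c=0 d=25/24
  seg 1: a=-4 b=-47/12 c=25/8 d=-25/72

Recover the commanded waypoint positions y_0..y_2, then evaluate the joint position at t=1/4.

y_0 = S_0(0) = a_0 = 2
y_1 = S_1(0) = a_1 = -4
y_2 = S_1(3) = 3
t_q=1/4 is in segment 0 (τ=1/4); S_0(τ)=131/512

y_0=2 y_1=-4 y_2=3
S(1/4) = 131/512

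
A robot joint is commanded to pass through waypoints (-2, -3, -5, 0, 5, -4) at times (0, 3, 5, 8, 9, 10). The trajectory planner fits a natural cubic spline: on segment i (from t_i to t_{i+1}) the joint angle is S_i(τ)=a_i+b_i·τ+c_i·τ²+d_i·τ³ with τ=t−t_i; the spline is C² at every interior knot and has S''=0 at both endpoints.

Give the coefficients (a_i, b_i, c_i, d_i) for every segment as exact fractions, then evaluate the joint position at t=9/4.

  seg 0: a=-2 b=-40/327 c=0 d=-23/981
  seg 1: a=-3 b=-247/327 c=-23/109 d=29/654
  seg 2: a=-5 b=-349/327 c=6/109 d=280/981
  seg 3: a=0 b=2279/327 c=286/109 d=-1502/327
  seg 4: a=5 b=-511/327 c=-1216/109 d=1216/327
S(9/4) = -17735/6976

Δ: Δ0=-1/3, Δ1=-1, Δ2=5/3, Δ3=5, Δ4=-9
row 1: diag=10, rhs=-4; c'=1/5, d'=-2/5
row 2: denom=10−2·1/5=48/5; d'=(16−2·-2/5)/(48/5)=7/4
row 3: denom=8−3·5/16=113/16; d'=(20−3·7/4)/(113/16)=236/113
row 4: denom=4−1·16/113=436/113; d'=(-84−1·236/113)/(436/113)=-2432/109
back: M4=-2432/109
back: M3=236/113−16/113·-2432/109=572/109
back: M2=7/4−5/16·572/109=12/109
back: M1=-2/5−1/5·12/109=-46/109
M: M0=0, M1=-46/109, M2=12/109, M3=572/109, M4=-2432/109, M5=0
seg 0: a=-2, c=M0/2=0, d=(M1−M0)/(6·3)=-23/981, b=Δ0−h0·(2M0+M1)/6=-40/327
seg 1: a=-3, c=M1/2=-23/109, d=(M2−M1)/(6·2)=29/654, b=Δ1−h1·(2M1+M2)/6=-247/327
seg 2: a=-5, c=M2/2=6/109, d=(M3−M2)/(6·3)=280/981, b=Δ2−h2·(2M2+M3)/6=-349/327
seg 3: a=0, c=M3/2=286/109, d=(M4−M3)/(6·1)=-1502/327, b=Δ3−h3·(2M3+M4)/6=2279/327
seg 4: a=5, c=M4/2=-1216/109, d=(M5−M4)/(6·1)=1216/327, b=Δ4−h4·(2M4+M5)/6=-511/327
t_q=9/4 → seg 0, τ=9/4; S=-2+-40/327·τ+0·τ²+-23/981·τ³=-17735/6976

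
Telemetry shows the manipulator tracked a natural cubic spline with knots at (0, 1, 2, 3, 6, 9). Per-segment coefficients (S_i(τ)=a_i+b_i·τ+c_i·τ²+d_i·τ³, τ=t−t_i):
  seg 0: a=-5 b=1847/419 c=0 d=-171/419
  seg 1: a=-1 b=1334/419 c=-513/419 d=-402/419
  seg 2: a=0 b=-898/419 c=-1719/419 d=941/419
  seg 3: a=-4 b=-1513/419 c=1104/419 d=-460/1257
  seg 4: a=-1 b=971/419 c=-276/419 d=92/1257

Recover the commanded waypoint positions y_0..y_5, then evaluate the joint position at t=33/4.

y_0=-5 y_1=-1 y_2=0 y_3=-4 y_4=-1 y_5=2
S(33/4) = 11485/6704

y_0 = S_0(0) = a_0 = -5
y_1 = S_1(0) = a_1 = -1
y_2 = S_2(0) = a_2 = 0
y_3 = S_3(0) = a_3 = -4
y_4 = S_4(0) = a_4 = -1
y_5 = S_4(3) = 2
t_q=33/4 is in segment 4 (τ=9/4); S_4(τ)=11485/6704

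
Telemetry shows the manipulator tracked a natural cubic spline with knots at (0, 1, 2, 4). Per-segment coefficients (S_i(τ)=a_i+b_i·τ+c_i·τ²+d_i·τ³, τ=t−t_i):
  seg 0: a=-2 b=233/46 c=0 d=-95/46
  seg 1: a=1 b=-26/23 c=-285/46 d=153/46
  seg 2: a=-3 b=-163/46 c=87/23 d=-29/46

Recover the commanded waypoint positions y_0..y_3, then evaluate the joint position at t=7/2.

y_0 = S_0(0) = a_0 = -2
y_1 = S_1(0) = a_1 = 1
y_2 = S_2(0) = a_2 = -3
y_3 = S_2(2) = 0
t_q=7/2 is in segment 2 (τ=3/2); S_2(τ)=-711/368

y_0=-2 y_1=1 y_2=-3 y_3=0
S(7/2) = -711/368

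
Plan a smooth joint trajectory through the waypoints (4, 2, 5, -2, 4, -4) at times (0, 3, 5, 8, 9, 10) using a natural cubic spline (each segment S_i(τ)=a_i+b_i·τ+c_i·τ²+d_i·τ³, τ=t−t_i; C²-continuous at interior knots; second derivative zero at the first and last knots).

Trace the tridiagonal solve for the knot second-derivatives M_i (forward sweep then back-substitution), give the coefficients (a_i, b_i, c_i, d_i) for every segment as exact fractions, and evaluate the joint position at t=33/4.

  seg 0: a=4 b=-2545/1308 c=0 d=1673/11772
  seg 1: a=2 b=1237/654 c=1673/1308 d=-643/872
  seg 2: a=5 b=-602/327 c=-2057/654 d=5849/5886
  seg 3: a=-2 b=4001/654 c=632/109 d=-3869/654
  seg 4: a=4 b=-11/327 c=-2605/218 d=2605/654
S(33/4) = -2799/13952

Δ: Δ0=-2/3, Δ1=3/2, Δ2=-7/3, Δ3=6, Δ4=-8
row 1: diag=10, rhs=13; c'=1/5, d'=13/10
row 2: denom=10−2·1/5=48/5; d'=(-23−2·13/10)/(48/5)=-8/3
row 3: denom=8−3·5/16=113/16; d'=(50−3·-8/3)/(113/16)=928/113
row 4: denom=4−1·16/113=436/113; d'=(-84−1·928/113)/(436/113)=-2605/109
back: M4=-2605/109
back: M3=928/113−16/113·-2605/109=1264/109
back: M2=-8/3−5/16·1264/109=-2057/327
back: M1=13/10−1/5·-2057/327=1673/654
M: M0=0, M1=1673/654, M2=-2057/327, M3=1264/109, M4=-2605/109, M5=0
seg 0: a=4, c=M0/2=0, d=(M1−M0)/(6·3)=1673/11772, b=Δ0−h0·(2M0+M1)/6=-2545/1308
seg 1: a=2, c=M1/2=1673/1308, d=(M2−M1)/(6·2)=-643/872, b=Δ1−h1·(2M1+M2)/6=1237/654
seg 2: a=5, c=M2/2=-2057/654, d=(M3−M2)/(6·3)=5849/5886, b=Δ2−h2·(2M2+M3)/6=-602/327
seg 3: a=-2, c=M3/2=632/109, d=(M4−M3)/(6·1)=-3869/654, b=Δ3−h3·(2M3+M4)/6=4001/654
seg 4: a=4, c=M4/2=-2605/218, d=(M5−M4)/(6·1)=2605/654, b=Δ4−h4·(2M4+M5)/6=-11/327
t_q=33/4 → seg 3, τ=1/4; S=-2+4001/654·τ+632/109·τ²+-3869/654·τ³=-2799/13952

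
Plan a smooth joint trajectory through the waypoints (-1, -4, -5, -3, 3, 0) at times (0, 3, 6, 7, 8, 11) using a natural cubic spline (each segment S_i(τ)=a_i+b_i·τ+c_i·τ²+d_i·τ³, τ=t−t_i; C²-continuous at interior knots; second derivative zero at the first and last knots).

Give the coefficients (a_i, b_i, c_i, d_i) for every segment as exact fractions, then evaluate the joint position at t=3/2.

Δ: Δ0=-1, Δ1=-1/3, Δ2=2, Δ3=6, Δ4=-1
row 1: diag=12, rhs=4; c'=1/4, d'=1/3
row 2: denom=8−3·1/4=29/4; d'=(14−3·1/3)/(29/4)=52/29
row 3: denom=4−1·4/29=112/29; d'=(24−1·52/29)/(112/29)=23/4
row 4: denom=8−1·29/112=867/112; d'=(-42−1·23/4)/(867/112)=-5348/867
back: M4=-5348/867
back: M3=23/4−29/112·-5348/867=6370/867
back: M2=52/29−4/29·6370/867=676/867
back: M1=1/3−1/4·676/867=40/289
M: M0=0, M1=40/289, M2=676/867, M3=6370/867, M4=-5348/867, M5=0
seg 0: a=-1, c=M0/2=0, d=(M1−M0)/(6·3)=20/2601, b=Δ0−h0·(2M0+M1)/6=-309/289
seg 1: a=-4, c=M1/2=20/289, d=(M2−M1)/(6·3)=278/7803, b=Δ1−h1·(2M1+M2)/6=-249/289
seg 2: a=-5, c=M2/2=338/867, d=(M3−M2)/(6·1)=949/867, b=Δ2−h2·(2M2+M3)/6=149/289
seg 3: a=-3, c=M3/2=3185/867, d=(M4−M3)/(6·1)=-651/289, b=Δ3−h3·(2M3+M4)/6=3970/867
seg 4: a=3, c=M4/2=-2674/867, d=(M5−M4)/(6·3)=2674/7803, b=Δ4−h4·(2M4+M5)/6=4481/867
t_q=3/2 → seg 0, τ=3/2; S=-1+-309/289·τ+0·τ²+20/2601·τ³=-745/289

  seg 0: a=-1 b=-309/289 c=0 d=20/2601
  seg 1: a=-4 b=-249/289 c=20/289 d=278/7803
  seg 2: a=-5 b=149/289 c=338/867 d=949/867
  seg 3: a=-3 b=3970/867 c=3185/867 d=-651/289
  seg 4: a=3 b=4481/867 c=-2674/867 d=2674/7803
S(3/2) = -745/289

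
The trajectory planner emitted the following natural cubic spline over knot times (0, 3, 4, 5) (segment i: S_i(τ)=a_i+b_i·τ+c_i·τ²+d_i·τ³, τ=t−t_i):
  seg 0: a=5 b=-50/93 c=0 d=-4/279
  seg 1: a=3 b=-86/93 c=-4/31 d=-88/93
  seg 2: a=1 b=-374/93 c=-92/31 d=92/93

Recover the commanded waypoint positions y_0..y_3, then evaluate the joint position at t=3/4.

y_0=5 y_1=3 y_2=1 y_3=-5
S(3/4) = 2277/496

y_0 = S_0(0) = a_0 = 5
y_1 = S_1(0) = a_1 = 3
y_2 = S_2(0) = a_2 = 1
y_3 = S_2(1) = -5
t_q=3/4 is in segment 0 (τ=3/4); S_0(τ)=2277/496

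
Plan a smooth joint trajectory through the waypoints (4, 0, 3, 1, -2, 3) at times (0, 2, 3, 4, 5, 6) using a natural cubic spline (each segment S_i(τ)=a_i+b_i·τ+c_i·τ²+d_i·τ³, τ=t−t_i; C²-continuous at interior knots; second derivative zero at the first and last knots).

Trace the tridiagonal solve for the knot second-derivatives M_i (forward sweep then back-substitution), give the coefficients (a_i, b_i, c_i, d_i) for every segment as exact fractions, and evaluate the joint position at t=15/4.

Δ: Δ0=-2, Δ1=3, Δ2=-2, Δ3=-3, Δ4=5
row 1: diag=6, rhs=30; c'=1/6, d'=5
row 2: denom=4−1·1/6=23/6; d'=(-30−1·5)/(23/6)=-210/23
row 3: denom=4−1·6/23=86/23; d'=(-6−1·-210/23)/(86/23)=36/43
row 4: denom=4−1·23/86=321/86; d'=(48−1·36/43)/(321/86)=1352/107
back: M4=1352/107
back: M3=36/43−23/86·1352/107=-272/107
back: M2=-210/23−6/23·-272/107=-906/107
back: M1=5−1/6·-906/107=686/107
M: M0=0, M1=686/107, M2=-906/107, M3=-272/107, M4=1352/107, M5=0
seg 0: a=4, c=M0/2=0, d=(M1−M0)/(6·2)=343/642, b=Δ0−h0·(2M0+M1)/6=-1328/321
seg 1: a=0, c=M1/2=343/107, d=(M2−M1)/(6·1)=-796/321, b=Δ1−h1·(2M1+M2)/6=730/321
seg 2: a=3, c=M2/2=-453/107, d=(M3−M2)/(6·1)=317/321, b=Δ2−h2·(2M2+M3)/6=400/321
seg 3: a=1, c=M3/2=-136/107, d=(M4−M3)/(6·1)=812/321, b=Δ3−h3·(2M3+M4)/6=-1367/321
seg 4: a=-2, c=M4/2=676/107, d=(M5−M4)/(6·1)=-676/321, b=Δ4−h4·(2M4+M5)/6=253/321
t_q=15/4 → seg 2, τ=3/4; S=3+400/321·τ+-453/107·τ²+317/321·τ³=13489/6848

  seg 0: a=4 b=-1328/321 c=0 d=343/642
  seg 1: a=0 b=730/321 c=343/107 d=-796/321
  seg 2: a=3 b=400/321 c=-453/107 d=317/321
  seg 3: a=1 b=-1367/321 c=-136/107 d=812/321
  seg 4: a=-2 b=253/321 c=676/107 d=-676/321
S(15/4) = 13489/6848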